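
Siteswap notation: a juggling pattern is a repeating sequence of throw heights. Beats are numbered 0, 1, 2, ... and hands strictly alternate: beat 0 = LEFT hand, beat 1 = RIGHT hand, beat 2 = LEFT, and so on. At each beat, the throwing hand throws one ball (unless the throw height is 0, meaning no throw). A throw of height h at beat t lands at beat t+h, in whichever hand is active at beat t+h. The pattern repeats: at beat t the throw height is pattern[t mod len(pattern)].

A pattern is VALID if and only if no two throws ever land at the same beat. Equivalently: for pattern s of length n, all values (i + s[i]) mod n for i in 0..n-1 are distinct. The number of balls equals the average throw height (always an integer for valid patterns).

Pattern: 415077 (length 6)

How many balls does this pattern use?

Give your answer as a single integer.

Pattern = [4, 1, 5, 0, 7, 7], length n = 6
  position 0: throw height = 4, running sum = 4
  position 1: throw height = 1, running sum = 5
  position 2: throw height = 5, running sum = 10
  position 3: throw height = 0, running sum = 10
  position 4: throw height = 7, running sum = 17
  position 5: throw height = 7, running sum = 24
Total sum = 24; balls = sum / n = 24 / 6 = 4

Answer: 4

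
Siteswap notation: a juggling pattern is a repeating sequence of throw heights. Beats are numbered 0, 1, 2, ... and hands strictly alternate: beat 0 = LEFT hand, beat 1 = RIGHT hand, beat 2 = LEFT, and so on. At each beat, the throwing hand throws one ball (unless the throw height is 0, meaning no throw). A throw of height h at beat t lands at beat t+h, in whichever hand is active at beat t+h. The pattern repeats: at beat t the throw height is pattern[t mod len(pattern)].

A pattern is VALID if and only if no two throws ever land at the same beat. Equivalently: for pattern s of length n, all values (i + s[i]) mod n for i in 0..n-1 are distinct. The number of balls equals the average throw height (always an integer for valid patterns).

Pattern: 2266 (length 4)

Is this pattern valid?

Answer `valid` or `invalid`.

Answer: valid

Derivation:
i=0: (i + s[i]) mod n = (0 + 2) mod 4 = 2
i=1: (i + s[i]) mod n = (1 + 2) mod 4 = 3
i=2: (i + s[i]) mod n = (2 + 6) mod 4 = 0
i=3: (i + s[i]) mod n = (3 + 6) mod 4 = 1
Residues: [2, 3, 0, 1], distinct: True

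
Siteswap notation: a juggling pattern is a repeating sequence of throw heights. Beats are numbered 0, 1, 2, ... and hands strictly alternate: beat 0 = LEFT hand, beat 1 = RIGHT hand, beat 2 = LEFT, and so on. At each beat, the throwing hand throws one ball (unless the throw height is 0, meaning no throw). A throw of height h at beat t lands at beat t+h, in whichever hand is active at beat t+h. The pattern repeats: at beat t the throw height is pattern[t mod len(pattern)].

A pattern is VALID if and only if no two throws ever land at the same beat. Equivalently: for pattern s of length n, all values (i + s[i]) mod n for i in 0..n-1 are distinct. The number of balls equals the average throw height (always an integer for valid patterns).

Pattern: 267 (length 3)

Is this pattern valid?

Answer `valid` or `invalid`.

Answer: valid

Derivation:
i=0: (i + s[i]) mod n = (0 + 2) mod 3 = 2
i=1: (i + s[i]) mod n = (1 + 6) mod 3 = 1
i=2: (i + s[i]) mod n = (2 + 7) mod 3 = 0
Residues: [2, 1, 0], distinct: True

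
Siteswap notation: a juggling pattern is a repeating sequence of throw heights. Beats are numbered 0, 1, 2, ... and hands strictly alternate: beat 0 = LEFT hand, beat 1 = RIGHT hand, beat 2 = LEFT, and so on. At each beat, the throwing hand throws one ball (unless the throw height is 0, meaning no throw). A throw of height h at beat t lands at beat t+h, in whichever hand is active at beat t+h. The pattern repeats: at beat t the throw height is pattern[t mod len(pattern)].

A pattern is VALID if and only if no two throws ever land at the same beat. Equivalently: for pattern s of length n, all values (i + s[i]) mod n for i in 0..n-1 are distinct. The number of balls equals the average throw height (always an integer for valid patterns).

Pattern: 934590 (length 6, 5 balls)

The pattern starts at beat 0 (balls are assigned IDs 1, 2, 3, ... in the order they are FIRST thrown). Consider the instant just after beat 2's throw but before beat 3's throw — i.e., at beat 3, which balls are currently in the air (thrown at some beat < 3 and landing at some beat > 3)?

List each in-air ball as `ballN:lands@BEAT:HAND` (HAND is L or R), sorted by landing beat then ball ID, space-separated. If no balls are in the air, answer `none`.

Beat 0 (L): throw ball1 h=9 -> lands@9:R; in-air after throw: [b1@9:R]
Beat 1 (R): throw ball2 h=3 -> lands@4:L; in-air after throw: [b2@4:L b1@9:R]
Beat 2 (L): throw ball3 h=4 -> lands@6:L; in-air after throw: [b2@4:L b3@6:L b1@9:R]
Beat 3 (R): throw ball4 h=5 -> lands@8:L; in-air after throw: [b2@4:L b3@6:L b4@8:L b1@9:R]

Answer: ball2:lands@4:L ball3:lands@6:L ball1:lands@9:R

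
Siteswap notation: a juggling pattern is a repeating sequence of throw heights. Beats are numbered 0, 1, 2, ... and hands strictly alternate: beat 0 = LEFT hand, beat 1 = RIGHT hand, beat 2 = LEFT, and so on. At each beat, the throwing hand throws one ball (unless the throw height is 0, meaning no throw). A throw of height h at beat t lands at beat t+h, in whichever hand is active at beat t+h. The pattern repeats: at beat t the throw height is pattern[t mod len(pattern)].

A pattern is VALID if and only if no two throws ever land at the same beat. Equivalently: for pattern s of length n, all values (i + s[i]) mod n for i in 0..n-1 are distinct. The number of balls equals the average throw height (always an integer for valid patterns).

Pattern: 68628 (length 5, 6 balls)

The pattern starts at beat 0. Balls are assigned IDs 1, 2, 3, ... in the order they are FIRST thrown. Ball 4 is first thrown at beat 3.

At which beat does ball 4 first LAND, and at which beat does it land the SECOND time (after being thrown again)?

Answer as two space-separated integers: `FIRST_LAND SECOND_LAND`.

Answer: 5 11

Derivation:
Beat 0 (L): throw ball1 h=6 -> lands@6:L; in-air after throw: [b1@6:L]
Beat 1 (R): throw ball2 h=8 -> lands@9:R; in-air after throw: [b1@6:L b2@9:R]
Beat 2 (L): throw ball3 h=6 -> lands@8:L; in-air after throw: [b1@6:L b3@8:L b2@9:R]
Beat 3 (R): throw ball4 h=2 -> lands@5:R; in-air after throw: [b4@5:R b1@6:L b3@8:L b2@9:R]
Beat 4 (L): throw ball5 h=8 -> lands@12:L; in-air after throw: [b4@5:R b1@6:L b3@8:L b2@9:R b5@12:L]
Beat 5 (R): throw ball4 h=6 -> lands@11:R; in-air after throw: [b1@6:L b3@8:L b2@9:R b4@11:R b5@12:L]
Beat 6 (L): throw ball1 h=8 -> lands@14:L; in-air after throw: [b3@8:L b2@9:R b4@11:R b5@12:L b1@14:L]
Beat 7 (R): throw ball6 h=6 -> lands@13:R; in-air after throw: [b3@8:L b2@9:R b4@11:R b5@12:L b6@13:R b1@14:L]
Beat 8 (L): throw ball3 h=2 -> lands@10:L; in-air after throw: [b2@9:R b3@10:L b4@11:R b5@12:L b6@13:R b1@14:L]
Beat 9 (R): throw ball2 h=8 -> lands@17:R; in-air after throw: [b3@10:L b4@11:R b5@12:L b6@13:R b1@14:L b2@17:R]
Beat 10 (L): throw ball3 h=6 -> lands@16:L; in-air after throw: [b4@11:R b5@12:L b6@13:R b1@14:L b3@16:L b2@17:R]
Beat 11 (R): throw ball4 h=8 -> lands@19:R; in-air after throw: [b5@12:L b6@13:R b1@14:L b3@16:L b2@17:R b4@19:R]
Ball 4: thrown@3 h=2 -> first land @5; rethrown@5 h=6 -> second land @11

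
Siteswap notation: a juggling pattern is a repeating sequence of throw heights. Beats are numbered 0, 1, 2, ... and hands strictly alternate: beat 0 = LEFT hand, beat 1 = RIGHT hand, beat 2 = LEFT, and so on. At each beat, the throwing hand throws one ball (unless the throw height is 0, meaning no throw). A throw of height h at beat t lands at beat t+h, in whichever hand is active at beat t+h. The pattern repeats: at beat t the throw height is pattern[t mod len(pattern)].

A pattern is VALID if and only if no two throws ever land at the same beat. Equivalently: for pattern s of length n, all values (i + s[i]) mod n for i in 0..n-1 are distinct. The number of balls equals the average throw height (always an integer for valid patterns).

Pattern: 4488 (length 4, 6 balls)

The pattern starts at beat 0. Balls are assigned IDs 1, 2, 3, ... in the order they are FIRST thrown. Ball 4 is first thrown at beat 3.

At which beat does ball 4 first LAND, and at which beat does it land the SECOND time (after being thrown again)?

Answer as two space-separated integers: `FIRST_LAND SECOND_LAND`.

Beat 0 (L): throw ball1 h=4 -> lands@4:L; in-air after throw: [b1@4:L]
Beat 1 (R): throw ball2 h=4 -> lands@5:R; in-air after throw: [b1@4:L b2@5:R]
Beat 2 (L): throw ball3 h=8 -> lands@10:L; in-air after throw: [b1@4:L b2@5:R b3@10:L]
Beat 3 (R): throw ball4 h=8 -> lands@11:R; in-air after throw: [b1@4:L b2@5:R b3@10:L b4@11:R]
Beat 4 (L): throw ball1 h=4 -> lands@8:L; in-air after throw: [b2@5:R b1@8:L b3@10:L b4@11:R]
Beat 5 (R): throw ball2 h=4 -> lands@9:R; in-air after throw: [b1@8:L b2@9:R b3@10:L b4@11:R]
Beat 6 (L): throw ball5 h=8 -> lands@14:L; in-air after throw: [b1@8:L b2@9:R b3@10:L b4@11:R b5@14:L]
Beat 7 (R): throw ball6 h=8 -> lands@15:R; in-air after throw: [b1@8:L b2@9:R b3@10:L b4@11:R b5@14:L b6@15:R]
Beat 8 (L): throw ball1 h=4 -> lands@12:L; in-air after throw: [b2@9:R b3@10:L b4@11:R b1@12:L b5@14:L b6@15:R]
Beat 9 (R): throw ball2 h=4 -> lands@13:R; in-air after throw: [b3@10:L b4@11:R b1@12:L b2@13:R b5@14:L b6@15:R]
Beat 10 (L): throw ball3 h=8 -> lands@18:L; in-air after throw: [b4@11:R b1@12:L b2@13:R b5@14:L b6@15:R b3@18:L]
Beat 11 (R): throw ball4 h=8 -> lands@19:R; in-air after throw: [b1@12:L b2@13:R b5@14:L b6@15:R b3@18:L b4@19:R]
Beat 12 (L): throw ball1 h=4 -> lands@16:L; in-air after throw: [b2@13:R b5@14:L b6@15:R b1@16:L b3@18:L b4@19:R]
Beat 13 (R): throw ball2 h=4 -> lands@17:R; in-air after throw: [b5@14:L b6@15:R b1@16:L b2@17:R b3@18:L b4@19:R]
Beat 14 (L): throw ball5 h=8 -> lands@22:L; in-air after throw: [b6@15:R b1@16:L b2@17:R b3@18:L b4@19:R b5@22:L]
Beat 15 (R): throw ball6 h=8 -> lands@23:R; in-air after throw: [b1@16:L b2@17:R b3@18:L b4@19:R b5@22:L b6@23:R]
Beat 16 (L): throw ball1 h=4 -> lands@20:L; in-air after throw: [b2@17:R b3@18:L b4@19:R b1@20:L b5@22:L b6@23:R]
Beat 17 (R): throw ball2 h=4 -> lands@21:R; in-air after throw: [b3@18:L b4@19:R b1@20:L b2@21:R b5@22:L b6@23:R]
Beat 18 (L): throw ball3 h=8 -> lands@26:L; in-air after throw: [b4@19:R b1@20:L b2@21:R b5@22:L b6@23:R b3@26:L]
Ball 4: thrown@3 h=8 -> first land @11; rethrown@11 h=8 -> second land @19

Answer: 11 19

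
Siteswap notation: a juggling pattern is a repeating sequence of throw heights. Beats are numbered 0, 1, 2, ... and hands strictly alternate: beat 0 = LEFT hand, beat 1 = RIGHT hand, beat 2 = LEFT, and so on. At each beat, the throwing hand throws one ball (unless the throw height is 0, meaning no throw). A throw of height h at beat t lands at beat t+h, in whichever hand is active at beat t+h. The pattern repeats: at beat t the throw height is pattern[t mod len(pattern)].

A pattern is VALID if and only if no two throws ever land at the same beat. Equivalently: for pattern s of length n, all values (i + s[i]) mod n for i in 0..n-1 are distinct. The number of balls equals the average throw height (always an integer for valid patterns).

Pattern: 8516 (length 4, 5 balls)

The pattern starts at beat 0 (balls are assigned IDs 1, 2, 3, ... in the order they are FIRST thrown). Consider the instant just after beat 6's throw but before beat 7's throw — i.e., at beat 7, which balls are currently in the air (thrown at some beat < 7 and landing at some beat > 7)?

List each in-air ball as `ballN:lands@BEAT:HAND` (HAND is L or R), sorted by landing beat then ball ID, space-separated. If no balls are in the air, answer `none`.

Answer: ball1:lands@8:L ball3:lands@9:R ball5:lands@10:L ball4:lands@12:L

Derivation:
Beat 0 (L): throw ball1 h=8 -> lands@8:L; in-air after throw: [b1@8:L]
Beat 1 (R): throw ball2 h=5 -> lands@6:L; in-air after throw: [b2@6:L b1@8:L]
Beat 2 (L): throw ball3 h=1 -> lands@3:R; in-air after throw: [b3@3:R b2@6:L b1@8:L]
Beat 3 (R): throw ball3 h=6 -> lands@9:R; in-air after throw: [b2@6:L b1@8:L b3@9:R]
Beat 4 (L): throw ball4 h=8 -> lands@12:L; in-air after throw: [b2@6:L b1@8:L b3@9:R b4@12:L]
Beat 5 (R): throw ball5 h=5 -> lands@10:L; in-air after throw: [b2@6:L b1@8:L b3@9:R b5@10:L b4@12:L]
Beat 6 (L): throw ball2 h=1 -> lands@7:R; in-air after throw: [b2@7:R b1@8:L b3@9:R b5@10:L b4@12:L]
Beat 7 (R): throw ball2 h=6 -> lands@13:R; in-air after throw: [b1@8:L b3@9:R b5@10:L b4@12:L b2@13:R]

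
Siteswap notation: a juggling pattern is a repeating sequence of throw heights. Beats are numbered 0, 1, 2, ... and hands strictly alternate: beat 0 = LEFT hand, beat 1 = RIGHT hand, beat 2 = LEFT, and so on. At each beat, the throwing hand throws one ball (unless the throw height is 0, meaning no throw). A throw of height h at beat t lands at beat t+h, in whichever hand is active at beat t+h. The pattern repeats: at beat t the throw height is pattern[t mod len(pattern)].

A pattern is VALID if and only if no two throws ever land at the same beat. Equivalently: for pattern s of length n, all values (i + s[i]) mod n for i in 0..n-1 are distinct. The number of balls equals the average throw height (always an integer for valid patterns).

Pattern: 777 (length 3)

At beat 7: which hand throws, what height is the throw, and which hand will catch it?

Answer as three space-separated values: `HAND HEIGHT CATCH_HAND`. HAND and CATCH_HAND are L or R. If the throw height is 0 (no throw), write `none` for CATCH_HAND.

Answer: R 7 L

Derivation:
Beat 7: 7 mod 2 = 1, so hand = R
Throw height = pattern[7 mod 3] = pattern[1] = 7
Lands at beat 7+7=14, 14 mod 2 = 0, so catch hand = L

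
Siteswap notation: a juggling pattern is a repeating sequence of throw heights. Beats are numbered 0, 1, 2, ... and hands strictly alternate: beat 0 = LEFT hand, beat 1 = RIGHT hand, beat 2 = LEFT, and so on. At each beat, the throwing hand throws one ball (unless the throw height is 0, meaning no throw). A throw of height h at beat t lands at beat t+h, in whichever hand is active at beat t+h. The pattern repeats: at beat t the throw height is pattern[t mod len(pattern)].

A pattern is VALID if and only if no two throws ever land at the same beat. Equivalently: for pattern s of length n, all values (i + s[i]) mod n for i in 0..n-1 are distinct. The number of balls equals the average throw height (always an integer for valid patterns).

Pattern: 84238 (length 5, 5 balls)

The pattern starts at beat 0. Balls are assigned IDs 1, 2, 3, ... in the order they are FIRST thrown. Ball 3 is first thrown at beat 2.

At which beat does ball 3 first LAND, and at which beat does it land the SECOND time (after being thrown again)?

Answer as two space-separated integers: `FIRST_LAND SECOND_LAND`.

Beat 0 (L): throw ball1 h=8 -> lands@8:L; in-air after throw: [b1@8:L]
Beat 1 (R): throw ball2 h=4 -> lands@5:R; in-air after throw: [b2@5:R b1@8:L]
Beat 2 (L): throw ball3 h=2 -> lands@4:L; in-air after throw: [b3@4:L b2@5:R b1@8:L]
Beat 3 (R): throw ball4 h=3 -> lands@6:L; in-air after throw: [b3@4:L b2@5:R b4@6:L b1@8:L]
Beat 4 (L): throw ball3 h=8 -> lands@12:L; in-air after throw: [b2@5:R b4@6:L b1@8:L b3@12:L]
Beat 5 (R): throw ball2 h=8 -> lands@13:R; in-air after throw: [b4@6:L b1@8:L b3@12:L b2@13:R]
Beat 6 (L): throw ball4 h=4 -> lands@10:L; in-air after throw: [b1@8:L b4@10:L b3@12:L b2@13:R]
Beat 7 (R): throw ball5 h=2 -> lands@9:R; in-air after throw: [b1@8:L b5@9:R b4@10:L b3@12:L b2@13:R]
Beat 8 (L): throw ball1 h=3 -> lands@11:R; in-air after throw: [b5@9:R b4@10:L b1@11:R b3@12:L b2@13:R]
Beat 9 (R): throw ball5 h=8 -> lands@17:R; in-air after throw: [b4@10:L b1@11:R b3@12:L b2@13:R b5@17:R]
Beat 10 (L): throw ball4 h=8 -> lands@18:L; in-air after throw: [b1@11:R b3@12:L b2@13:R b5@17:R b4@18:L]
Beat 11 (R): throw ball1 h=4 -> lands@15:R; in-air after throw: [b3@12:L b2@13:R b1@15:R b5@17:R b4@18:L]
Beat 12 (L): throw ball3 h=2 -> lands@14:L; in-air after throw: [b2@13:R b3@14:L b1@15:R b5@17:R b4@18:L]
Ball 3: thrown@2 h=2 -> first land @4; rethrown@4 h=8 -> second land @12

Answer: 4 12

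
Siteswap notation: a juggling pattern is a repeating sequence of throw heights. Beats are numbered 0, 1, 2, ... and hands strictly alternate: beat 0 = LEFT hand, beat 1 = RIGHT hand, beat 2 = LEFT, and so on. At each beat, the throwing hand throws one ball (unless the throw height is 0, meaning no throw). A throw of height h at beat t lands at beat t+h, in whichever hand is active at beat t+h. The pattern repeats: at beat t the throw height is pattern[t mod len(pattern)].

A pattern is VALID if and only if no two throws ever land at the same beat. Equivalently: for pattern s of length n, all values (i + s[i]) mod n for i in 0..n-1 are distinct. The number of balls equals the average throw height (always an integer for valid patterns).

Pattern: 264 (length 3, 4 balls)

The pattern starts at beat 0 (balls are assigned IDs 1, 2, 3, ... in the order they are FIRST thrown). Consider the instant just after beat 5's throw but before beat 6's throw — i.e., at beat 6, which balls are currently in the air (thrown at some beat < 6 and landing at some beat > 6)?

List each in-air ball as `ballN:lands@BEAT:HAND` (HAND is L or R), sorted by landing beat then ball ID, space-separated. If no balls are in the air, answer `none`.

Answer: ball2:lands@7:R ball3:lands@9:R ball4:lands@10:L

Derivation:
Beat 0 (L): throw ball1 h=2 -> lands@2:L; in-air after throw: [b1@2:L]
Beat 1 (R): throw ball2 h=6 -> lands@7:R; in-air after throw: [b1@2:L b2@7:R]
Beat 2 (L): throw ball1 h=4 -> lands@6:L; in-air after throw: [b1@6:L b2@7:R]
Beat 3 (R): throw ball3 h=2 -> lands@5:R; in-air after throw: [b3@5:R b1@6:L b2@7:R]
Beat 4 (L): throw ball4 h=6 -> lands@10:L; in-air after throw: [b3@5:R b1@6:L b2@7:R b4@10:L]
Beat 5 (R): throw ball3 h=4 -> lands@9:R; in-air after throw: [b1@6:L b2@7:R b3@9:R b4@10:L]
Beat 6 (L): throw ball1 h=2 -> lands@8:L; in-air after throw: [b2@7:R b1@8:L b3@9:R b4@10:L]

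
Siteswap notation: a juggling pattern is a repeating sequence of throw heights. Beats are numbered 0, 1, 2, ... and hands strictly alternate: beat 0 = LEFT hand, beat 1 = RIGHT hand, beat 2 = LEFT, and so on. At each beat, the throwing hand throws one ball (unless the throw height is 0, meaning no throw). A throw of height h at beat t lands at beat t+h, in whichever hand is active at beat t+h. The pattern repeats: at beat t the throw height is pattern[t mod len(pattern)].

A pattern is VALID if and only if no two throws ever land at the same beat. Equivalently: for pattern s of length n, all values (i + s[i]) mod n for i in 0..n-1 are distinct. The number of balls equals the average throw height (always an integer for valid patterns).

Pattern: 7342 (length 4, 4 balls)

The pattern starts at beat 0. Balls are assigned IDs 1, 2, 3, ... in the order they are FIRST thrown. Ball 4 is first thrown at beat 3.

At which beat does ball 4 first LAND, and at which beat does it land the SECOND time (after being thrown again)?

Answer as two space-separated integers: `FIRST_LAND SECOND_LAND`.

Beat 0 (L): throw ball1 h=7 -> lands@7:R; in-air after throw: [b1@7:R]
Beat 1 (R): throw ball2 h=3 -> lands@4:L; in-air after throw: [b2@4:L b1@7:R]
Beat 2 (L): throw ball3 h=4 -> lands@6:L; in-air after throw: [b2@4:L b3@6:L b1@7:R]
Beat 3 (R): throw ball4 h=2 -> lands@5:R; in-air after throw: [b2@4:L b4@5:R b3@6:L b1@7:R]
Beat 4 (L): throw ball2 h=7 -> lands@11:R; in-air after throw: [b4@5:R b3@6:L b1@7:R b2@11:R]
Beat 5 (R): throw ball4 h=3 -> lands@8:L; in-air after throw: [b3@6:L b1@7:R b4@8:L b2@11:R]
Beat 6 (L): throw ball3 h=4 -> lands@10:L; in-air after throw: [b1@7:R b4@8:L b3@10:L b2@11:R]
Beat 7 (R): throw ball1 h=2 -> lands@9:R; in-air after throw: [b4@8:L b1@9:R b3@10:L b2@11:R]
Beat 8 (L): throw ball4 h=7 -> lands@15:R; in-air after throw: [b1@9:R b3@10:L b2@11:R b4@15:R]
Ball 4: thrown@3 h=2 -> first land @5; rethrown@5 h=3 -> second land @8

Answer: 5 8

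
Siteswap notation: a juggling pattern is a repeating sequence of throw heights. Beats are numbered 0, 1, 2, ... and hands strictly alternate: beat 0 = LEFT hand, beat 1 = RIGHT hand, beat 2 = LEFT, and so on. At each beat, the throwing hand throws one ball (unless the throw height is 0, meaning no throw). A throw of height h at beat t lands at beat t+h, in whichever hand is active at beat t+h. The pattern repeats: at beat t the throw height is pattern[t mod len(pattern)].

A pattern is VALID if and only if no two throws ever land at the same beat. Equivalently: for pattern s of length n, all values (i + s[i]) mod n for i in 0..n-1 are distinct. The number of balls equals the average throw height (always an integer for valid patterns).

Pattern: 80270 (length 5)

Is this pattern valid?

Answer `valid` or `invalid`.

Answer: invalid

Derivation:
i=0: (i + s[i]) mod n = (0 + 8) mod 5 = 3
i=1: (i + s[i]) mod n = (1 + 0) mod 5 = 1
i=2: (i + s[i]) mod n = (2 + 2) mod 5 = 4
i=3: (i + s[i]) mod n = (3 + 7) mod 5 = 0
i=4: (i + s[i]) mod n = (4 + 0) mod 5 = 4
Residues: [3, 1, 4, 0, 4], distinct: False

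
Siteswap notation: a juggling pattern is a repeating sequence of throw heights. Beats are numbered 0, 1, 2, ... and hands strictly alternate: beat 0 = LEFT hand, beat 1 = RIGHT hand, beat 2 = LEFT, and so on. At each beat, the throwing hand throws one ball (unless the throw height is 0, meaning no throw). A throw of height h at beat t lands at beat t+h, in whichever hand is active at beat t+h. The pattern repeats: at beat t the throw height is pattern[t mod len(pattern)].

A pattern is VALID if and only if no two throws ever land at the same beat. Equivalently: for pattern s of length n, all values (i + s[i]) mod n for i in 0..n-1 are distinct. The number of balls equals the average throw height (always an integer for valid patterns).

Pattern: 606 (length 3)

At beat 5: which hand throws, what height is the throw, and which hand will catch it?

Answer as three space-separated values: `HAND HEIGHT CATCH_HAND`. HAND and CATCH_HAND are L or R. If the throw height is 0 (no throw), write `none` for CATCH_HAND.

Answer: R 6 R

Derivation:
Beat 5: 5 mod 2 = 1, so hand = R
Throw height = pattern[5 mod 3] = pattern[2] = 6
Lands at beat 5+6=11, 11 mod 2 = 1, so catch hand = R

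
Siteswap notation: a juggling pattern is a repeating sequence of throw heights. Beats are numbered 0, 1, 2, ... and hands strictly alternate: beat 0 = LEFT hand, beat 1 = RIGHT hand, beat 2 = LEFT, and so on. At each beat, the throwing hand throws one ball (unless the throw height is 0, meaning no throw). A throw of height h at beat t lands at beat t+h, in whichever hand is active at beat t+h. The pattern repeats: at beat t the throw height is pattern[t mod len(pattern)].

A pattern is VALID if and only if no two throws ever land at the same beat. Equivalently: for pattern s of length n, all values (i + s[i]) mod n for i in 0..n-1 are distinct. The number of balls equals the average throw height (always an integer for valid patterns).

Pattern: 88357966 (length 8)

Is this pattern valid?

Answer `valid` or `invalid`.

Answer: invalid

Derivation:
i=0: (i + s[i]) mod n = (0 + 8) mod 8 = 0
i=1: (i + s[i]) mod n = (1 + 8) mod 8 = 1
i=2: (i + s[i]) mod n = (2 + 3) mod 8 = 5
i=3: (i + s[i]) mod n = (3 + 5) mod 8 = 0
i=4: (i + s[i]) mod n = (4 + 7) mod 8 = 3
i=5: (i + s[i]) mod n = (5 + 9) mod 8 = 6
i=6: (i + s[i]) mod n = (6 + 6) mod 8 = 4
i=7: (i + s[i]) mod n = (7 + 6) mod 8 = 5
Residues: [0, 1, 5, 0, 3, 6, 4, 5], distinct: False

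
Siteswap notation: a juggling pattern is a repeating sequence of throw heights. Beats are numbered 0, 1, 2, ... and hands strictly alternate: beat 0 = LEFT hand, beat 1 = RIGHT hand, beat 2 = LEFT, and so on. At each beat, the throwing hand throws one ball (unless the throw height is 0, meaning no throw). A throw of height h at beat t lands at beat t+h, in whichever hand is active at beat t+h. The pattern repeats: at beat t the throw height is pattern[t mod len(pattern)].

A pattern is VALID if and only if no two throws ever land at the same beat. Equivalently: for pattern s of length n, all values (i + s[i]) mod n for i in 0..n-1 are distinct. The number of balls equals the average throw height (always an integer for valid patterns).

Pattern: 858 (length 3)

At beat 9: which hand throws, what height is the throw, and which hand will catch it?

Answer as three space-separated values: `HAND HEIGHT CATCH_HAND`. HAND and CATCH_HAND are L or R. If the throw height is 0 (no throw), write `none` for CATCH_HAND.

Answer: R 8 R

Derivation:
Beat 9: 9 mod 2 = 1, so hand = R
Throw height = pattern[9 mod 3] = pattern[0] = 8
Lands at beat 9+8=17, 17 mod 2 = 1, so catch hand = R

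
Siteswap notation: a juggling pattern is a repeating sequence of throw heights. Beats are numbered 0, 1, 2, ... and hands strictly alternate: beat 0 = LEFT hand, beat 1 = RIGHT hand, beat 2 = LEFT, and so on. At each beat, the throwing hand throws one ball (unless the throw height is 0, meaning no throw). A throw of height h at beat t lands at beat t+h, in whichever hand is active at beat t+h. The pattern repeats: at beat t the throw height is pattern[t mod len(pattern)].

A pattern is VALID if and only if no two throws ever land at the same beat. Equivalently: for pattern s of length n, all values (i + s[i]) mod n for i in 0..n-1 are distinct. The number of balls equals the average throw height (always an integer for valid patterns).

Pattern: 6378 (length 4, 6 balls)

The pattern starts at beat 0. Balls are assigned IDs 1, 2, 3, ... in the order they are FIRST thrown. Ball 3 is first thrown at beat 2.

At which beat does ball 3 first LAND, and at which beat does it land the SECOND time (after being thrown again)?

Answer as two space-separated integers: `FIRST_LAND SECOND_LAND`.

Answer: 9 12

Derivation:
Beat 0 (L): throw ball1 h=6 -> lands@6:L; in-air after throw: [b1@6:L]
Beat 1 (R): throw ball2 h=3 -> lands@4:L; in-air after throw: [b2@4:L b1@6:L]
Beat 2 (L): throw ball3 h=7 -> lands@9:R; in-air after throw: [b2@4:L b1@6:L b3@9:R]
Beat 3 (R): throw ball4 h=8 -> lands@11:R; in-air after throw: [b2@4:L b1@6:L b3@9:R b4@11:R]
Beat 4 (L): throw ball2 h=6 -> lands@10:L; in-air after throw: [b1@6:L b3@9:R b2@10:L b4@11:R]
Beat 5 (R): throw ball5 h=3 -> lands@8:L; in-air after throw: [b1@6:L b5@8:L b3@9:R b2@10:L b4@11:R]
Beat 6 (L): throw ball1 h=7 -> lands@13:R; in-air after throw: [b5@8:L b3@9:R b2@10:L b4@11:R b1@13:R]
Beat 7 (R): throw ball6 h=8 -> lands@15:R; in-air after throw: [b5@8:L b3@9:R b2@10:L b4@11:R b1@13:R b6@15:R]
Beat 8 (L): throw ball5 h=6 -> lands@14:L; in-air after throw: [b3@9:R b2@10:L b4@11:R b1@13:R b5@14:L b6@15:R]
Beat 9 (R): throw ball3 h=3 -> lands@12:L; in-air after throw: [b2@10:L b4@11:R b3@12:L b1@13:R b5@14:L b6@15:R]
Beat 10 (L): throw ball2 h=7 -> lands@17:R; in-air after throw: [b4@11:R b3@12:L b1@13:R b5@14:L b6@15:R b2@17:R]
Beat 11 (R): throw ball4 h=8 -> lands@19:R; in-air after throw: [b3@12:L b1@13:R b5@14:L b6@15:R b2@17:R b4@19:R]
Beat 12 (L): throw ball3 h=6 -> lands@18:L; in-air after throw: [b1@13:R b5@14:L b6@15:R b2@17:R b3@18:L b4@19:R]
Ball 3: thrown@2 h=7 -> first land @9; rethrown@9 h=3 -> second land @12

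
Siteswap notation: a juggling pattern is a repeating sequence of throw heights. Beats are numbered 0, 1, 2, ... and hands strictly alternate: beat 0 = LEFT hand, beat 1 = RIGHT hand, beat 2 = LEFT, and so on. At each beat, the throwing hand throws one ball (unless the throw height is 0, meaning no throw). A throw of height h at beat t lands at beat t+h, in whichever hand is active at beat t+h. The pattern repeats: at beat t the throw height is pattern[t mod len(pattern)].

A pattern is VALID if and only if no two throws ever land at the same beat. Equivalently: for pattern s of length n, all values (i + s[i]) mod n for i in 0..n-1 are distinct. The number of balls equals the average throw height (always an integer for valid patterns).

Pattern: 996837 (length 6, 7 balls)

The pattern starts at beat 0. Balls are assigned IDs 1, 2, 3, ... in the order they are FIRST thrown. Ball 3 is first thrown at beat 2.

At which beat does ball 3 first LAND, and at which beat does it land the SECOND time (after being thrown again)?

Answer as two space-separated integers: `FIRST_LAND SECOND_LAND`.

Answer: 8 14

Derivation:
Beat 0 (L): throw ball1 h=9 -> lands@9:R; in-air after throw: [b1@9:R]
Beat 1 (R): throw ball2 h=9 -> lands@10:L; in-air after throw: [b1@9:R b2@10:L]
Beat 2 (L): throw ball3 h=6 -> lands@8:L; in-air after throw: [b3@8:L b1@9:R b2@10:L]
Beat 3 (R): throw ball4 h=8 -> lands@11:R; in-air after throw: [b3@8:L b1@9:R b2@10:L b4@11:R]
Beat 4 (L): throw ball5 h=3 -> lands@7:R; in-air after throw: [b5@7:R b3@8:L b1@9:R b2@10:L b4@11:R]
Beat 5 (R): throw ball6 h=7 -> lands@12:L; in-air after throw: [b5@7:R b3@8:L b1@9:R b2@10:L b4@11:R b6@12:L]
Beat 6 (L): throw ball7 h=9 -> lands@15:R; in-air after throw: [b5@7:R b3@8:L b1@9:R b2@10:L b4@11:R b6@12:L b7@15:R]
Beat 7 (R): throw ball5 h=9 -> lands@16:L; in-air after throw: [b3@8:L b1@9:R b2@10:L b4@11:R b6@12:L b7@15:R b5@16:L]
Beat 8 (L): throw ball3 h=6 -> lands@14:L; in-air after throw: [b1@9:R b2@10:L b4@11:R b6@12:L b3@14:L b7@15:R b5@16:L]
Beat 9 (R): throw ball1 h=8 -> lands@17:R; in-air after throw: [b2@10:L b4@11:R b6@12:L b3@14:L b7@15:R b5@16:L b1@17:R]
Beat 10 (L): throw ball2 h=3 -> lands@13:R; in-air after throw: [b4@11:R b6@12:L b2@13:R b3@14:L b7@15:R b5@16:L b1@17:R]
Beat 11 (R): throw ball4 h=7 -> lands@18:L; in-air after throw: [b6@12:L b2@13:R b3@14:L b7@15:R b5@16:L b1@17:R b4@18:L]
Ball 3: thrown@2 h=6 -> first land @8; rethrown@8 h=6 -> second land @14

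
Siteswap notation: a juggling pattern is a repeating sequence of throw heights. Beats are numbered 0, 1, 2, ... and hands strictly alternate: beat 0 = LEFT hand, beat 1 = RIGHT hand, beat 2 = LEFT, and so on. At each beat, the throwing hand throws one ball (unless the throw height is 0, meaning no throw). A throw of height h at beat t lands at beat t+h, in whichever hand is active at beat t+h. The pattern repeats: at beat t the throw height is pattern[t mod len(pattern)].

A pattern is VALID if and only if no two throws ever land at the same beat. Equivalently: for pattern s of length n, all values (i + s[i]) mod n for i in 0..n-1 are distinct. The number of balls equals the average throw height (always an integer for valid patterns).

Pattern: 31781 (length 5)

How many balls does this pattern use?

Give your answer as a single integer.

Pattern = [3, 1, 7, 8, 1], length n = 5
  position 0: throw height = 3, running sum = 3
  position 1: throw height = 1, running sum = 4
  position 2: throw height = 7, running sum = 11
  position 3: throw height = 8, running sum = 19
  position 4: throw height = 1, running sum = 20
Total sum = 20; balls = sum / n = 20 / 5 = 4

Answer: 4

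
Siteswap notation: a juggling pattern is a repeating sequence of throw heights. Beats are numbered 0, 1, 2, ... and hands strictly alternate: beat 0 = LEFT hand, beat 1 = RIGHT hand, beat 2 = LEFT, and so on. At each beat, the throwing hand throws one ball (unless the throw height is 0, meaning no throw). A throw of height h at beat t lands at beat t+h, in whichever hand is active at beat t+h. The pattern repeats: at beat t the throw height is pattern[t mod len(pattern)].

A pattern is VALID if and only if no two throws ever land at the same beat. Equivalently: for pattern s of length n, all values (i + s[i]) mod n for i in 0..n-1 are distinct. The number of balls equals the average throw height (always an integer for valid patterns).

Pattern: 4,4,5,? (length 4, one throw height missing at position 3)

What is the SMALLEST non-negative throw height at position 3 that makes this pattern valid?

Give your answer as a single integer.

i=0: (0 + 4) mod 4 = 0
i=1: (1 + 4) mod 4 = 1
i=2: (2 + 5) mod 4 = 3
i=3: s[i]=? (unknown)
Known residues: [0, 1, 3]; need a permutation of 0..3, so missing residue r = 2
Need (3 + s) mod 4 = 2; smallest s = (2 - 3) mod 4 = 3

Answer: 3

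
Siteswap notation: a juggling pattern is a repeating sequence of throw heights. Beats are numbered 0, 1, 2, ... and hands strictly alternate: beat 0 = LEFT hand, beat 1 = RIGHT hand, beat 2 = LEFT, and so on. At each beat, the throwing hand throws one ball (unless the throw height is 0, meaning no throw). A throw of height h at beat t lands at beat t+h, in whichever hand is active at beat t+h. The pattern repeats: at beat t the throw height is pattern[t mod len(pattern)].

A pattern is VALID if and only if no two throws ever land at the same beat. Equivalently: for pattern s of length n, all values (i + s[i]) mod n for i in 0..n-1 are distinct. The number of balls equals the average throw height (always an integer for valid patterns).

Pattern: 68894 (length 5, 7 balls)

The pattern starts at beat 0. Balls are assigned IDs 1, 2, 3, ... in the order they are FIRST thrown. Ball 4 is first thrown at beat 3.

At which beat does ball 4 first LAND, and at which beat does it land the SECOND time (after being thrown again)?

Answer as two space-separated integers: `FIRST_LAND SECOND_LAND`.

Answer: 12 20

Derivation:
Beat 0 (L): throw ball1 h=6 -> lands@6:L; in-air after throw: [b1@6:L]
Beat 1 (R): throw ball2 h=8 -> lands@9:R; in-air after throw: [b1@6:L b2@9:R]
Beat 2 (L): throw ball3 h=8 -> lands@10:L; in-air after throw: [b1@6:L b2@9:R b3@10:L]
Beat 3 (R): throw ball4 h=9 -> lands@12:L; in-air after throw: [b1@6:L b2@9:R b3@10:L b4@12:L]
Beat 4 (L): throw ball5 h=4 -> lands@8:L; in-air after throw: [b1@6:L b5@8:L b2@9:R b3@10:L b4@12:L]
Beat 5 (R): throw ball6 h=6 -> lands@11:R; in-air after throw: [b1@6:L b5@8:L b2@9:R b3@10:L b6@11:R b4@12:L]
Beat 6 (L): throw ball1 h=8 -> lands@14:L; in-air after throw: [b5@8:L b2@9:R b3@10:L b6@11:R b4@12:L b1@14:L]
Beat 7 (R): throw ball7 h=8 -> lands@15:R; in-air after throw: [b5@8:L b2@9:R b3@10:L b6@11:R b4@12:L b1@14:L b7@15:R]
Beat 8 (L): throw ball5 h=9 -> lands@17:R; in-air after throw: [b2@9:R b3@10:L b6@11:R b4@12:L b1@14:L b7@15:R b5@17:R]
Beat 9 (R): throw ball2 h=4 -> lands@13:R; in-air after throw: [b3@10:L b6@11:R b4@12:L b2@13:R b1@14:L b7@15:R b5@17:R]
Beat 10 (L): throw ball3 h=6 -> lands@16:L; in-air after throw: [b6@11:R b4@12:L b2@13:R b1@14:L b7@15:R b3@16:L b5@17:R]
Beat 11 (R): throw ball6 h=8 -> lands@19:R; in-air after throw: [b4@12:L b2@13:R b1@14:L b7@15:R b3@16:L b5@17:R b6@19:R]
Beat 12 (L): throw ball4 h=8 -> lands@20:L; in-air after throw: [b2@13:R b1@14:L b7@15:R b3@16:L b5@17:R b6@19:R b4@20:L]
Beat 13 (R): throw ball2 h=9 -> lands@22:L; in-air after throw: [b1@14:L b7@15:R b3@16:L b5@17:R b6@19:R b4@20:L b2@22:L]
Beat 14 (L): throw ball1 h=4 -> lands@18:L; in-air after throw: [b7@15:R b3@16:L b5@17:R b1@18:L b6@19:R b4@20:L b2@22:L]
Beat 15 (R): throw ball7 h=6 -> lands@21:R; in-air after throw: [b3@16:L b5@17:R b1@18:L b6@19:R b4@20:L b7@21:R b2@22:L]
Beat 16 (L): throw ball3 h=8 -> lands@24:L; in-air after throw: [b5@17:R b1@18:L b6@19:R b4@20:L b7@21:R b2@22:L b3@24:L]
Beat 17 (R): throw ball5 h=8 -> lands@25:R; in-air after throw: [b1@18:L b6@19:R b4@20:L b7@21:R b2@22:L b3@24:L b5@25:R]
Beat 18 (L): throw ball1 h=9 -> lands@27:R; in-air after throw: [b6@19:R b4@20:L b7@21:R b2@22:L b3@24:L b5@25:R b1@27:R]
Beat 19 (R): throw ball6 h=4 -> lands@23:R; in-air after throw: [b4@20:L b7@21:R b2@22:L b6@23:R b3@24:L b5@25:R b1@27:R]
Beat 20 (L): throw ball4 h=6 -> lands@26:L; in-air after throw: [b7@21:R b2@22:L b6@23:R b3@24:L b5@25:R b4@26:L b1@27:R]
Ball 4: thrown@3 h=9 -> first land @12; rethrown@12 h=8 -> second land @20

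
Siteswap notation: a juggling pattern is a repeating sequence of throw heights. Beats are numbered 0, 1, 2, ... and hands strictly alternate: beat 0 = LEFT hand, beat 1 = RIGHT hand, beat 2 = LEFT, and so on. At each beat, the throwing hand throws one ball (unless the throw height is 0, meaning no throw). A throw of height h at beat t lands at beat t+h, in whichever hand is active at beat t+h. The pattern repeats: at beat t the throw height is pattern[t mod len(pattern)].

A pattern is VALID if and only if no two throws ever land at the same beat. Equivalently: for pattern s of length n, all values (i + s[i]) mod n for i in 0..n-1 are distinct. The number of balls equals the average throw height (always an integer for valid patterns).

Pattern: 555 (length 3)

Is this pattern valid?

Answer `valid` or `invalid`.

Answer: valid

Derivation:
i=0: (i + s[i]) mod n = (0 + 5) mod 3 = 2
i=1: (i + s[i]) mod n = (1 + 5) mod 3 = 0
i=2: (i + s[i]) mod n = (2 + 5) mod 3 = 1
Residues: [2, 0, 1], distinct: True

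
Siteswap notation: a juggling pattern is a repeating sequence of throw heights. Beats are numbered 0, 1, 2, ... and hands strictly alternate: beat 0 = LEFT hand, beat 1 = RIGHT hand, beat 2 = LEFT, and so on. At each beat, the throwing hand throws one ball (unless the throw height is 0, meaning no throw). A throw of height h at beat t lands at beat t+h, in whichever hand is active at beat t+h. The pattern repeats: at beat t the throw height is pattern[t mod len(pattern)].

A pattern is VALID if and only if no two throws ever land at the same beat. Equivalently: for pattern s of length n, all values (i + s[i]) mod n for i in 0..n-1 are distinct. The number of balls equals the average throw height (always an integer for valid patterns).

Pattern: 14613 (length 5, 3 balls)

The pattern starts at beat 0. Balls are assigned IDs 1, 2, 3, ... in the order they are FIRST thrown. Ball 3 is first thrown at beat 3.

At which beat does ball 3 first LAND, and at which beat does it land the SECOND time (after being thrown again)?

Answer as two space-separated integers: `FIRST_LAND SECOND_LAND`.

Beat 0 (L): throw ball1 h=1 -> lands@1:R; in-air after throw: [b1@1:R]
Beat 1 (R): throw ball1 h=4 -> lands@5:R; in-air after throw: [b1@5:R]
Beat 2 (L): throw ball2 h=6 -> lands@8:L; in-air after throw: [b1@5:R b2@8:L]
Beat 3 (R): throw ball3 h=1 -> lands@4:L; in-air after throw: [b3@4:L b1@5:R b2@8:L]
Beat 4 (L): throw ball3 h=3 -> lands@7:R; in-air after throw: [b1@5:R b3@7:R b2@8:L]
Beat 5 (R): throw ball1 h=1 -> lands@6:L; in-air after throw: [b1@6:L b3@7:R b2@8:L]
Beat 6 (L): throw ball1 h=4 -> lands@10:L; in-air after throw: [b3@7:R b2@8:L b1@10:L]
Beat 7 (R): throw ball3 h=6 -> lands@13:R; in-air after throw: [b2@8:L b1@10:L b3@13:R]
Ball 3: thrown@3 h=1 -> first land @4; rethrown@4 h=3 -> second land @7

Answer: 4 7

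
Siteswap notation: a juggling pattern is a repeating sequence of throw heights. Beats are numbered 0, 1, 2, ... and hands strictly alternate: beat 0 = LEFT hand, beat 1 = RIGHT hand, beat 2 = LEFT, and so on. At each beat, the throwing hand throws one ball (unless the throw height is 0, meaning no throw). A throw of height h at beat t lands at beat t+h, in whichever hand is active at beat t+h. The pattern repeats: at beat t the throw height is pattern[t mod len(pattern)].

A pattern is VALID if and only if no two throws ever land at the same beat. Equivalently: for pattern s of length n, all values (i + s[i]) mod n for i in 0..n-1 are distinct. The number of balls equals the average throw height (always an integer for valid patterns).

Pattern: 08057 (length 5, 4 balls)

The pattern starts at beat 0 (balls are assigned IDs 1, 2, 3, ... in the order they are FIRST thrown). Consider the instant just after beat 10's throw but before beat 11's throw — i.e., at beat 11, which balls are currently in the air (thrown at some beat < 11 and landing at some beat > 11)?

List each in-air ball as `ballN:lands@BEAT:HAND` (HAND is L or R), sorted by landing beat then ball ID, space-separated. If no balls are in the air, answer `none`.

Beat 1 (R): throw ball1 h=8 -> lands@9:R; in-air after throw: [b1@9:R]
Beat 3 (R): throw ball2 h=5 -> lands@8:L; in-air after throw: [b2@8:L b1@9:R]
Beat 4 (L): throw ball3 h=7 -> lands@11:R; in-air after throw: [b2@8:L b1@9:R b3@11:R]
Beat 6 (L): throw ball4 h=8 -> lands@14:L; in-air after throw: [b2@8:L b1@9:R b3@11:R b4@14:L]
Beat 8 (L): throw ball2 h=5 -> lands@13:R; in-air after throw: [b1@9:R b3@11:R b2@13:R b4@14:L]
Beat 9 (R): throw ball1 h=7 -> lands@16:L; in-air after throw: [b3@11:R b2@13:R b4@14:L b1@16:L]
Beat 11 (R): throw ball3 h=8 -> lands@19:R; in-air after throw: [b2@13:R b4@14:L b1@16:L b3@19:R]

Answer: ball2:lands@13:R ball4:lands@14:L ball1:lands@16:L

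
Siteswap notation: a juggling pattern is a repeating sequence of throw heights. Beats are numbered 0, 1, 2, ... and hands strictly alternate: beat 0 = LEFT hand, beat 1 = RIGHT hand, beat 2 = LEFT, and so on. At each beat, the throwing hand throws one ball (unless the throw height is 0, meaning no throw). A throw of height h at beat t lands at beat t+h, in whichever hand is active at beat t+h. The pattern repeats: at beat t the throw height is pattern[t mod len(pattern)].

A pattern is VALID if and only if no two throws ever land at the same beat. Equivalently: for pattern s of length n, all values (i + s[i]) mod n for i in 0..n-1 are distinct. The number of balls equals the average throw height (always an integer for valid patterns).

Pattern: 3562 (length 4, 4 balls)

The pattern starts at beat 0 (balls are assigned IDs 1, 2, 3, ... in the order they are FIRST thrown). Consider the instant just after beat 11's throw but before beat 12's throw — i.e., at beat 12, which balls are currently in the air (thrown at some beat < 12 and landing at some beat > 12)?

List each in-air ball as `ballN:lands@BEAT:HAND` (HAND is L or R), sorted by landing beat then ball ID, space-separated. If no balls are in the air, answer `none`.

Answer: ball3:lands@13:R ball4:lands@14:L ball1:lands@16:L

Derivation:
Beat 0 (L): throw ball1 h=3 -> lands@3:R; in-air after throw: [b1@3:R]
Beat 1 (R): throw ball2 h=5 -> lands@6:L; in-air after throw: [b1@3:R b2@6:L]
Beat 2 (L): throw ball3 h=6 -> lands@8:L; in-air after throw: [b1@3:R b2@6:L b3@8:L]
Beat 3 (R): throw ball1 h=2 -> lands@5:R; in-air after throw: [b1@5:R b2@6:L b3@8:L]
Beat 4 (L): throw ball4 h=3 -> lands@7:R; in-air after throw: [b1@5:R b2@6:L b4@7:R b3@8:L]
Beat 5 (R): throw ball1 h=5 -> lands@10:L; in-air after throw: [b2@6:L b4@7:R b3@8:L b1@10:L]
Beat 6 (L): throw ball2 h=6 -> lands@12:L; in-air after throw: [b4@7:R b3@8:L b1@10:L b2@12:L]
Beat 7 (R): throw ball4 h=2 -> lands@9:R; in-air after throw: [b3@8:L b4@9:R b1@10:L b2@12:L]
Beat 8 (L): throw ball3 h=3 -> lands@11:R; in-air after throw: [b4@9:R b1@10:L b3@11:R b2@12:L]
Beat 9 (R): throw ball4 h=5 -> lands@14:L; in-air after throw: [b1@10:L b3@11:R b2@12:L b4@14:L]
Beat 10 (L): throw ball1 h=6 -> lands@16:L; in-air after throw: [b3@11:R b2@12:L b4@14:L b1@16:L]
Beat 11 (R): throw ball3 h=2 -> lands@13:R; in-air after throw: [b2@12:L b3@13:R b4@14:L b1@16:L]
Beat 12 (L): throw ball2 h=3 -> lands@15:R; in-air after throw: [b3@13:R b4@14:L b2@15:R b1@16:L]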